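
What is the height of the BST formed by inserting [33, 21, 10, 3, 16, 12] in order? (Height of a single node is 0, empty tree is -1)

Insertion order: [33, 21, 10, 3, 16, 12]
Tree (level-order array): [33, 21, None, 10, None, 3, 16, None, None, 12]
Compute height bottom-up (empty subtree = -1):
  height(3) = 1 + max(-1, -1) = 0
  height(12) = 1 + max(-1, -1) = 0
  height(16) = 1 + max(0, -1) = 1
  height(10) = 1 + max(0, 1) = 2
  height(21) = 1 + max(2, -1) = 3
  height(33) = 1 + max(3, -1) = 4
Height = 4


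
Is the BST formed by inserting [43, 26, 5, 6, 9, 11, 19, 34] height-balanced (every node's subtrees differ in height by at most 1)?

Tree (level-order array): [43, 26, None, 5, 34, None, 6, None, None, None, 9, None, 11, None, 19]
Definition: a tree is height-balanced if, at every node, |h(left) - h(right)| <= 1 (empty subtree has height -1).
Bottom-up per-node check:
  node 19: h_left=-1, h_right=-1, diff=0 [OK], height=0
  node 11: h_left=-1, h_right=0, diff=1 [OK], height=1
  node 9: h_left=-1, h_right=1, diff=2 [FAIL (|-1-1|=2 > 1)], height=2
  node 6: h_left=-1, h_right=2, diff=3 [FAIL (|-1-2|=3 > 1)], height=3
  node 5: h_left=-1, h_right=3, diff=4 [FAIL (|-1-3|=4 > 1)], height=4
  node 34: h_left=-1, h_right=-1, diff=0 [OK], height=0
  node 26: h_left=4, h_right=0, diff=4 [FAIL (|4-0|=4 > 1)], height=5
  node 43: h_left=5, h_right=-1, diff=6 [FAIL (|5--1|=6 > 1)], height=6
Node 9 violates the condition: |-1 - 1| = 2 > 1.
Result: Not balanced


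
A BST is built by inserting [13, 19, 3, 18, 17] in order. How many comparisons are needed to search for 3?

Search path for 3: 13 -> 3
Found: True
Comparisons: 2


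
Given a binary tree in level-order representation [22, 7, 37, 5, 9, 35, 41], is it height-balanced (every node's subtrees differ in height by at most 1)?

Tree (level-order array): [22, 7, 37, 5, 9, 35, 41]
Definition: a tree is height-balanced if, at every node, |h(left) - h(right)| <= 1 (empty subtree has height -1).
Bottom-up per-node check:
  node 5: h_left=-1, h_right=-1, diff=0 [OK], height=0
  node 9: h_left=-1, h_right=-1, diff=0 [OK], height=0
  node 7: h_left=0, h_right=0, diff=0 [OK], height=1
  node 35: h_left=-1, h_right=-1, diff=0 [OK], height=0
  node 41: h_left=-1, h_right=-1, diff=0 [OK], height=0
  node 37: h_left=0, h_right=0, diff=0 [OK], height=1
  node 22: h_left=1, h_right=1, diff=0 [OK], height=2
All nodes satisfy the balance condition.
Result: Balanced


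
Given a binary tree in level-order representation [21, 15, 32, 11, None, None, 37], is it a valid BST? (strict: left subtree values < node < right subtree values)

Level-order array: [21, 15, 32, 11, None, None, 37]
Validate using subtree bounds (lo, hi): at each node, require lo < value < hi,
then recurse left with hi=value and right with lo=value.
Preorder trace (stopping at first violation):
  at node 21 with bounds (-inf, +inf): OK
  at node 15 with bounds (-inf, 21): OK
  at node 11 with bounds (-inf, 15): OK
  at node 32 with bounds (21, +inf): OK
  at node 37 with bounds (32, +inf): OK
No violation found at any node.
Result: Valid BST


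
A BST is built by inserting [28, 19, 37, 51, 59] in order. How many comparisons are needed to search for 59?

Search path for 59: 28 -> 37 -> 51 -> 59
Found: True
Comparisons: 4


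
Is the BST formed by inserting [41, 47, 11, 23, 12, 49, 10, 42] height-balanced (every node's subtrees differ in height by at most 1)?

Tree (level-order array): [41, 11, 47, 10, 23, 42, 49, None, None, 12]
Definition: a tree is height-balanced if, at every node, |h(left) - h(right)| <= 1 (empty subtree has height -1).
Bottom-up per-node check:
  node 10: h_left=-1, h_right=-1, diff=0 [OK], height=0
  node 12: h_left=-1, h_right=-1, diff=0 [OK], height=0
  node 23: h_left=0, h_right=-1, diff=1 [OK], height=1
  node 11: h_left=0, h_right=1, diff=1 [OK], height=2
  node 42: h_left=-1, h_right=-1, diff=0 [OK], height=0
  node 49: h_left=-1, h_right=-1, diff=0 [OK], height=0
  node 47: h_left=0, h_right=0, diff=0 [OK], height=1
  node 41: h_left=2, h_right=1, diff=1 [OK], height=3
All nodes satisfy the balance condition.
Result: Balanced


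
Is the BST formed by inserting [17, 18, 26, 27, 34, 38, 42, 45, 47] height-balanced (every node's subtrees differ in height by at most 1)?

Tree (level-order array): [17, None, 18, None, 26, None, 27, None, 34, None, 38, None, 42, None, 45, None, 47]
Definition: a tree is height-balanced if, at every node, |h(left) - h(right)| <= 1 (empty subtree has height -1).
Bottom-up per-node check:
  node 47: h_left=-1, h_right=-1, diff=0 [OK], height=0
  node 45: h_left=-1, h_right=0, diff=1 [OK], height=1
  node 42: h_left=-1, h_right=1, diff=2 [FAIL (|-1-1|=2 > 1)], height=2
  node 38: h_left=-1, h_right=2, diff=3 [FAIL (|-1-2|=3 > 1)], height=3
  node 34: h_left=-1, h_right=3, diff=4 [FAIL (|-1-3|=4 > 1)], height=4
  node 27: h_left=-1, h_right=4, diff=5 [FAIL (|-1-4|=5 > 1)], height=5
  node 26: h_left=-1, h_right=5, diff=6 [FAIL (|-1-5|=6 > 1)], height=6
  node 18: h_left=-1, h_right=6, diff=7 [FAIL (|-1-6|=7 > 1)], height=7
  node 17: h_left=-1, h_right=7, diff=8 [FAIL (|-1-7|=8 > 1)], height=8
Node 42 violates the condition: |-1 - 1| = 2 > 1.
Result: Not balanced


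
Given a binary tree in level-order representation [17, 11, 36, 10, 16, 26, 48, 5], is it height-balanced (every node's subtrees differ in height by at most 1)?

Tree (level-order array): [17, 11, 36, 10, 16, 26, 48, 5]
Definition: a tree is height-balanced if, at every node, |h(left) - h(right)| <= 1 (empty subtree has height -1).
Bottom-up per-node check:
  node 5: h_left=-1, h_right=-1, diff=0 [OK], height=0
  node 10: h_left=0, h_right=-1, diff=1 [OK], height=1
  node 16: h_left=-1, h_right=-1, diff=0 [OK], height=0
  node 11: h_left=1, h_right=0, diff=1 [OK], height=2
  node 26: h_left=-1, h_right=-1, diff=0 [OK], height=0
  node 48: h_left=-1, h_right=-1, diff=0 [OK], height=0
  node 36: h_left=0, h_right=0, diff=0 [OK], height=1
  node 17: h_left=2, h_right=1, diff=1 [OK], height=3
All nodes satisfy the balance condition.
Result: Balanced


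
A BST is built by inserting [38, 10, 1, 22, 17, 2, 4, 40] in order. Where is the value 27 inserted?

Starting tree (level order): [38, 10, 40, 1, 22, None, None, None, 2, 17, None, None, 4]
Insertion path: 38 -> 10 -> 22
Result: insert 27 as right child of 22
Final tree (level order): [38, 10, 40, 1, 22, None, None, None, 2, 17, 27, None, 4]


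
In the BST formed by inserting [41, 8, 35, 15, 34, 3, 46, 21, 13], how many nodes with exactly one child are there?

Tree built from: [41, 8, 35, 15, 34, 3, 46, 21, 13]
Tree (level-order array): [41, 8, 46, 3, 35, None, None, None, None, 15, None, 13, 34, None, None, 21]
Rule: These are nodes with exactly 1 non-null child.
Per-node child counts:
  node 41: 2 child(ren)
  node 8: 2 child(ren)
  node 3: 0 child(ren)
  node 35: 1 child(ren)
  node 15: 2 child(ren)
  node 13: 0 child(ren)
  node 34: 1 child(ren)
  node 21: 0 child(ren)
  node 46: 0 child(ren)
Matching nodes: [35, 34]
Count of nodes with exactly one child: 2


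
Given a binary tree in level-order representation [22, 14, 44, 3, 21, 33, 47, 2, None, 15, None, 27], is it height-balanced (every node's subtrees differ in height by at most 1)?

Tree (level-order array): [22, 14, 44, 3, 21, 33, 47, 2, None, 15, None, 27]
Definition: a tree is height-balanced if, at every node, |h(left) - h(right)| <= 1 (empty subtree has height -1).
Bottom-up per-node check:
  node 2: h_left=-1, h_right=-1, diff=0 [OK], height=0
  node 3: h_left=0, h_right=-1, diff=1 [OK], height=1
  node 15: h_left=-1, h_right=-1, diff=0 [OK], height=0
  node 21: h_left=0, h_right=-1, diff=1 [OK], height=1
  node 14: h_left=1, h_right=1, diff=0 [OK], height=2
  node 27: h_left=-1, h_right=-1, diff=0 [OK], height=0
  node 33: h_left=0, h_right=-1, diff=1 [OK], height=1
  node 47: h_left=-1, h_right=-1, diff=0 [OK], height=0
  node 44: h_left=1, h_right=0, diff=1 [OK], height=2
  node 22: h_left=2, h_right=2, diff=0 [OK], height=3
All nodes satisfy the balance condition.
Result: Balanced


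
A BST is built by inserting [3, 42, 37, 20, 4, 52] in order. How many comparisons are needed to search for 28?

Search path for 28: 3 -> 42 -> 37 -> 20
Found: False
Comparisons: 4


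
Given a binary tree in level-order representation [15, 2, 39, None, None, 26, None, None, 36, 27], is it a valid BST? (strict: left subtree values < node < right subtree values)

Level-order array: [15, 2, 39, None, None, 26, None, None, 36, 27]
Validate using subtree bounds (lo, hi): at each node, require lo < value < hi,
then recurse left with hi=value and right with lo=value.
Preorder trace (stopping at first violation):
  at node 15 with bounds (-inf, +inf): OK
  at node 2 with bounds (-inf, 15): OK
  at node 39 with bounds (15, +inf): OK
  at node 26 with bounds (15, 39): OK
  at node 36 with bounds (26, 39): OK
  at node 27 with bounds (26, 36): OK
No violation found at any node.
Result: Valid BST


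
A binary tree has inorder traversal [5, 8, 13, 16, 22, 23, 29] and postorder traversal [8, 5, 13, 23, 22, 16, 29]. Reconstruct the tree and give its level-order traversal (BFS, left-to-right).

Inorder:   [5, 8, 13, 16, 22, 23, 29]
Postorder: [8, 5, 13, 23, 22, 16, 29]
Algorithm: postorder visits root last, so walk postorder right-to-left;
each value is the root of the current inorder slice — split it at that
value, recurse on the right subtree first, then the left.
Recursive splits:
  root=29; inorder splits into left=[5, 8, 13, 16, 22, 23], right=[]
  root=16; inorder splits into left=[5, 8, 13], right=[22, 23]
  root=22; inorder splits into left=[], right=[23]
  root=23; inorder splits into left=[], right=[]
  root=13; inorder splits into left=[5, 8], right=[]
  root=5; inorder splits into left=[], right=[8]
  root=8; inorder splits into left=[], right=[]
Reconstructed level-order: [29, 16, 13, 22, 5, 23, 8]


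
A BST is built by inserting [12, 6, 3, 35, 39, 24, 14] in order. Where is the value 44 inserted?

Starting tree (level order): [12, 6, 35, 3, None, 24, 39, None, None, 14]
Insertion path: 12 -> 35 -> 39
Result: insert 44 as right child of 39
Final tree (level order): [12, 6, 35, 3, None, 24, 39, None, None, 14, None, None, 44]


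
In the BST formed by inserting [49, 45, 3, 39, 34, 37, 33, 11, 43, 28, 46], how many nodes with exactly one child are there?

Tree built from: [49, 45, 3, 39, 34, 37, 33, 11, 43, 28, 46]
Tree (level-order array): [49, 45, None, 3, 46, None, 39, None, None, 34, 43, 33, 37, None, None, 11, None, None, None, None, 28]
Rule: These are nodes with exactly 1 non-null child.
Per-node child counts:
  node 49: 1 child(ren)
  node 45: 2 child(ren)
  node 3: 1 child(ren)
  node 39: 2 child(ren)
  node 34: 2 child(ren)
  node 33: 1 child(ren)
  node 11: 1 child(ren)
  node 28: 0 child(ren)
  node 37: 0 child(ren)
  node 43: 0 child(ren)
  node 46: 0 child(ren)
Matching nodes: [49, 3, 33, 11]
Count of nodes with exactly one child: 4


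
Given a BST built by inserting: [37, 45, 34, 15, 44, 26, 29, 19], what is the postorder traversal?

Tree insertion order: [37, 45, 34, 15, 44, 26, 29, 19]
Tree (level-order array): [37, 34, 45, 15, None, 44, None, None, 26, None, None, 19, 29]
Postorder traversal: [19, 29, 26, 15, 34, 44, 45, 37]


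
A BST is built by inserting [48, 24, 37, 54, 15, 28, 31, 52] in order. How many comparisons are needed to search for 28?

Search path for 28: 48 -> 24 -> 37 -> 28
Found: True
Comparisons: 4


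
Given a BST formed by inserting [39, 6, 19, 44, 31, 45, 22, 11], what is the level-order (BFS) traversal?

Tree insertion order: [39, 6, 19, 44, 31, 45, 22, 11]
Tree (level-order array): [39, 6, 44, None, 19, None, 45, 11, 31, None, None, None, None, 22]
BFS from the root, enqueuing left then right child of each popped node:
  queue [39] -> pop 39, enqueue [6, 44], visited so far: [39]
  queue [6, 44] -> pop 6, enqueue [19], visited so far: [39, 6]
  queue [44, 19] -> pop 44, enqueue [45], visited so far: [39, 6, 44]
  queue [19, 45] -> pop 19, enqueue [11, 31], visited so far: [39, 6, 44, 19]
  queue [45, 11, 31] -> pop 45, enqueue [none], visited so far: [39, 6, 44, 19, 45]
  queue [11, 31] -> pop 11, enqueue [none], visited so far: [39, 6, 44, 19, 45, 11]
  queue [31] -> pop 31, enqueue [22], visited so far: [39, 6, 44, 19, 45, 11, 31]
  queue [22] -> pop 22, enqueue [none], visited so far: [39, 6, 44, 19, 45, 11, 31, 22]
Result: [39, 6, 44, 19, 45, 11, 31, 22]


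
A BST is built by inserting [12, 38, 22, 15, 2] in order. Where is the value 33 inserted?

Starting tree (level order): [12, 2, 38, None, None, 22, None, 15]
Insertion path: 12 -> 38 -> 22
Result: insert 33 as right child of 22
Final tree (level order): [12, 2, 38, None, None, 22, None, 15, 33]


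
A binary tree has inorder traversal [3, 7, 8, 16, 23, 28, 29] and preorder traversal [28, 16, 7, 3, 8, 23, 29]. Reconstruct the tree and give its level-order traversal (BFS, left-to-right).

Inorder:  [3, 7, 8, 16, 23, 28, 29]
Preorder: [28, 16, 7, 3, 8, 23, 29]
Algorithm: preorder visits root first, so consume preorder in order;
for each root, split the current inorder slice at that value into
left-subtree inorder and right-subtree inorder, then recurse.
Recursive splits:
  root=28; inorder splits into left=[3, 7, 8, 16, 23], right=[29]
  root=16; inorder splits into left=[3, 7, 8], right=[23]
  root=7; inorder splits into left=[3], right=[8]
  root=3; inorder splits into left=[], right=[]
  root=8; inorder splits into left=[], right=[]
  root=23; inorder splits into left=[], right=[]
  root=29; inorder splits into left=[], right=[]
Reconstructed level-order: [28, 16, 29, 7, 23, 3, 8]


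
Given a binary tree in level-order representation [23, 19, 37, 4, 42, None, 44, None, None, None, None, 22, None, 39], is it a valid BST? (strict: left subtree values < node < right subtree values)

Level-order array: [23, 19, 37, 4, 42, None, 44, None, None, None, None, 22, None, 39]
Validate using subtree bounds (lo, hi): at each node, require lo < value < hi,
then recurse left with hi=value and right with lo=value.
Preorder trace (stopping at first violation):
  at node 23 with bounds (-inf, +inf): OK
  at node 19 with bounds (-inf, 23): OK
  at node 4 with bounds (-inf, 19): OK
  at node 42 with bounds (19, 23): VIOLATION
Node 42 violates its bound: not (19 < 42 < 23).
Result: Not a valid BST


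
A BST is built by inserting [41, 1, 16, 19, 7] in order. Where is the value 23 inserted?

Starting tree (level order): [41, 1, None, None, 16, 7, 19]
Insertion path: 41 -> 1 -> 16 -> 19
Result: insert 23 as right child of 19
Final tree (level order): [41, 1, None, None, 16, 7, 19, None, None, None, 23]


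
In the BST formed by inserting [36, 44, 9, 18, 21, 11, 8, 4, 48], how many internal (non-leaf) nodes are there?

Tree built from: [36, 44, 9, 18, 21, 11, 8, 4, 48]
Tree (level-order array): [36, 9, 44, 8, 18, None, 48, 4, None, 11, 21]
Rule: An internal node has at least one child.
Per-node child counts:
  node 36: 2 child(ren)
  node 9: 2 child(ren)
  node 8: 1 child(ren)
  node 4: 0 child(ren)
  node 18: 2 child(ren)
  node 11: 0 child(ren)
  node 21: 0 child(ren)
  node 44: 1 child(ren)
  node 48: 0 child(ren)
Matching nodes: [36, 9, 8, 18, 44]
Count of internal (non-leaf) nodes: 5


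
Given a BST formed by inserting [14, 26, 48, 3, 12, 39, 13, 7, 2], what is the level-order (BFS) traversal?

Tree insertion order: [14, 26, 48, 3, 12, 39, 13, 7, 2]
Tree (level-order array): [14, 3, 26, 2, 12, None, 48, None, None, 7, 13, 39]
BFS from the root, enqueuing left then right child of each popped node:
  queue [14] -> pop 14, enqueue [3, 26], visited so far: [14]
  queue [3, 26] -> pop 3, enqueue [2, 12], visited so far: [14, 3]
  queue [26, 2, 12] -> pop 26, enqueue [48], visited so far: [14, 3, 26]
  queue [2, 12, 48] -> pop 2, enqueue [none], visited so far: [14, 3, 26, 2]
  queue [12, 48] -> pop 12, enqueue [7, 13], visited so far: [14, 3, 26, 2, 12]
  queue [48, 7, 13] -> pop 48, enqueue [39], visited so far: [14, 3, 26, 2, 12, 48]
  queue [7, 13, 39] -> pop 7, enqueue [none], visited so far: [14, 3, 26, 2, 12, 48, 7]
  queue [13, 39] -> pop 13, enqueue [none], visited so far: [14, 3, 26, 2, 12, 48, 7, 13]
  queue [39] -> pop 39, enqueue [none], visited so far: [14, 3, 26, 2, 12, 48, 7, 13, 39]
Result: [14, 3, 26, 2, 12, 48, 7, 13, 39]


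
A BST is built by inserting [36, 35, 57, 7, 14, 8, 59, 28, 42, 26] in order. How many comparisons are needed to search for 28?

Search path for 28: 36 -> 35 -> 7 -> 14 -> 28
Found: True
Comparisons: 5


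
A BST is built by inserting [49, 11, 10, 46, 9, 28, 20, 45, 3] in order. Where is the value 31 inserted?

Starting tree (level order): [49, 11, None, 10, 46, 9, None, 28, None, 3, None, 20, 45]
Insertion path: 49 -> 11 -> 46 -> 28 -> 45
Result: insert 31 as left child of 45
Final tree (level order): [49, 11, None, 10, 46, 9, None, 28, None, 3, None, 20, 45, None, None, None, None, 31]


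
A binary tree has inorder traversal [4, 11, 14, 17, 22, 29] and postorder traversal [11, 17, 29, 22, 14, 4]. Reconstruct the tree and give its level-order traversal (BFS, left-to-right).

Inorder:   [4, 11, 14, 17, 22, 29]
Postorder: [11, 17, 29, 22, 14, 4]
Algorithm: postorder visits root last, so walk postorder right-to-left;
each value is the root of the current inorder slice — split it at that
value, recurse on the right subtree first, then the left.
Recursive splits:
  root=4; inorder splits into left=[], right=[11, 14, 17, 22, 29]
  root=14; inorder splits into left=[11], right=[17, 22, 29]
  root=22; inorder splits into left=[17], right=[29]
  root=29; inorder splits into left=[], right=[]
  root=17; inorder splits into left=[], right=[]
  root=11; inorder splits into left=[], right=[]
Reconstructed level-order: [4, 14, 11, 22, 17, 29]


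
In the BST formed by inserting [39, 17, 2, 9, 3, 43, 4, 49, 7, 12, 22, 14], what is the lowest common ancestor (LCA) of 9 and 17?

Tree insertion order: [39, 17, 2, 9, 3, 43, 4, 49, 7, 12, 22, 14]
Tree (level-order array): [39, 17, 43, 2, 22, None, 49, None, 9, None, None, None, None, 3, 12, None, 4, None, 14, None, 7]
In a BST, the LCA of p=9, q=17 is the first node v on the
root-to-leaf path with p <= v <= q (go left if both < v, right if both > v).
Walk from root:
  at 39: both 9 and 17 < 39, go left
  at 17: 9 <= 17 <= 17, this is the LCA
LCA = 17


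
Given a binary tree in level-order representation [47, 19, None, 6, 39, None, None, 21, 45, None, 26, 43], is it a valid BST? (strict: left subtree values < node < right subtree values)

Level-order array: [47, 19, None, 6, 39, None, None, 21, 45, None, 26, 43]
Validate using subtree bounds (lo, hi): at each node, require lo < value < hi,
then recurse left with hi=value and right with lo=value.
Preorder trace (stopping at first violation):
  at node 47 with bounds (-inf, +inf): OK
  at node 19 with bounds (-inf, 47): OK
  at node 6 with bounds (-inf, 19): OK
  at node 39 with bounds (19, 47): OK
  at node 21 with bounds (19, 39): OK
  at node 26 with bounds (21, 39): OK
  at node 45 with bounds (39, 47): OK
  at node 43 with bounds (39, 45): OK
No violation found at any node.
Result: Valid BST


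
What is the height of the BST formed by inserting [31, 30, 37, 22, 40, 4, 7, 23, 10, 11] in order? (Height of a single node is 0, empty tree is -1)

Insertion order: [31, 30, 37, 22, 40, 4, 7, 23, 10, 11]
Tree (level-order array): [31, 30, 37, 22, None, None, 40, 4, 23, None, None, None, 7, None, None, None, 10, None, 11]
Compute height bottom-up (empty subtree = -1):
  height(11) = 1 + max(-1, -1) = 0
  height(10) = 1 + max(-1, 0) = 1
  height(7) = 1 + max(-1, 1) = 2
  height(4) = 1 + max(-1, 2) = 3
  height(23) = 1 + max(-1, -1) = 0
  height(22) = 1 + max(3, 0) = 4
  height(30) = 1 + max(4, -1) = 5
  height(40) = 1 + max(-1, -1) = 0
  height(37) = 1 + max(-1, 0) = 1
  height(31) = 1 + max(5, 1) = 6
Height = 6


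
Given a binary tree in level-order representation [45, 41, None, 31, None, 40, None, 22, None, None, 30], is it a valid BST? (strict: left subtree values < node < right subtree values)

Level-order array: [45, 41, None, 31, None, 40, None, 22, None, None, 30]
Validate using subtree bounds (lo, hi): at each node, require lo < value < hi,
then recurse left with hi=value and right with lo=value.
Preorder trace (stopping at first violation):
  at node 45 with bounds (-inf, +inf): OK
  at node 41 with bounds (-inf, 45): OK
  at node 31 with bounds (-inf, 41): OK
  at node 40 with bounds (-inf, 31): VIOLATION
Node 40 violates its bound: not (-inf < 40 < 31).
Result: Not a valid BST


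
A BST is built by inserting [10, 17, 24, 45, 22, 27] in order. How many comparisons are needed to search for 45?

Search path for 45: 10 -> 17 -> 24 -> 45
Found: True
Comparisons: 4


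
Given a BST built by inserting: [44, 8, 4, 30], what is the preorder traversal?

Tree insertion order: [44, 8, 4, 30]
Tree (level-order array): [44, 8, None, 4, 30]
Preorder traversal: [44, 8, 4, 30]


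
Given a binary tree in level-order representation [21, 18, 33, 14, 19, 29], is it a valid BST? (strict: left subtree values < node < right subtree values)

Level-order array: [21, 18, 33, 14, 19, 29]
Validate using subtree bounds (lo, hi): at each node, require lo < value < hi,
then recurse left with hi=value and right with lo=value.
Preorder trace (stopping at first violation):
  at node 21 with bounds (-inf, +inf): OK
  at node 18 with bounds (-inf, 21): OK
  at node 14 with bounds (-inf, 18): OK
  at node 19 with bounds (18, 21): OK
  at node 33 with bounds (21, +inf): OK
  at node 29 with bounds (21, 33): OK
No violation found at any node.
Result: Valid BST


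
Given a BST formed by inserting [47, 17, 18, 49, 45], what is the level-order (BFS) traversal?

Tree insertion order: [47, 17, 18, 49, 45]
Tree (level-order array): [47, 17, 49, None, 18, None, None, None, 45]
BFS from the root, enqueuing left then right child of each popped node:
  queue [47] -> pop 47, enqueue [17, 49], visited so far: [47]
  queue [17, 49] -> pop 17, enqueue [18], visited so far: [47, 17]
  queue [49, 18] -> pop 49, enqueue [none], visited so far: [47, 17, 49]
  queue [18] -> pop 18, enqueue [45], visited so far: [47, 17, 49, 18]
  queue [45] -> pop 45, enqueue [none], visited so far: [47, 17, 49, 18, 45]
Result: [47, 17, 49, 18, 45]


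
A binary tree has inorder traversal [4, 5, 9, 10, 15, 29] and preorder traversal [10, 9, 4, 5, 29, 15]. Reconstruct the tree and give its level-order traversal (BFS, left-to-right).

Inorder:  [4, 5, 9, 10, 15, 29]
Preorder: [10, 9, 4, 5, 29, 15]
Algorithm: preorder visits root first, so consume preorder in order;
for each root, split the current inorder slice at that value into
left-subtree inorder and right-subtree inorder, then recurse.
Recursive splits:
  root=10; inorder splits into left=[4, 5, 9], right=[15, 29]
  root=9; inorder splits into left=[4, 5], right=[]
  root=4; inorder splits into left=[], right=[5]
  root=5; inorder splits into left=[], right=[]
  root=29; inorder splits into left=[15], right=[]
  root=15; inorder splits into left=[], right=[]
Reconstructed level-order: [10, 9, 29, 4, 15, 5]


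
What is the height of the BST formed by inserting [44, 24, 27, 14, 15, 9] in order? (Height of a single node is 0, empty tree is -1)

Insertion order: [44, 24, 27, 14, 15, 9]
Tree (level-order array): [44, 24, None, 14, 27, 9, 15]
Compute height bottom-up (empty subtree = -1):
  height(9) = 1 + max(-1, -1) = 0
  height(15) = 1 + max(-1, -1) = 0
  height(14) = 1 + max(0, 0) = 1
  height(27) = 1 + max(-1, -1) = 0
  height(24) = 1 + max(1, 0) = 2
  height(44) = 1 + max(2, -1) = 3
Height = 3


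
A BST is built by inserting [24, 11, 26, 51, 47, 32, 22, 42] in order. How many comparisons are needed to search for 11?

Search path for 11: 24 -> 11
Found: True
Comparisons: 2


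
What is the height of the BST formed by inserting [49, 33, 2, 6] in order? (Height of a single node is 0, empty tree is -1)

Insertion order: [49, 33, 2, 6]
Tree (level-order array): [49, 33, None, 2, None, None, 6]
Compute height bottom-up (empty subtree = -1):
  height(6) = 1 + max(-1, -1) = 0
  height(2) = 1 + max(-1, 0) = 1
  height(33) = 1 + max(1, -1) = 2
  height(49) = 1 + max(2, -1) = 3
Height = 3


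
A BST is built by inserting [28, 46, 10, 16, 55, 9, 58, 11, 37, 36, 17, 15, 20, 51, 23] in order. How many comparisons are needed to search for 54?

Search path for 54: 28 -> 46 -> 55 -> 51
Found: False
Comparisons: 4


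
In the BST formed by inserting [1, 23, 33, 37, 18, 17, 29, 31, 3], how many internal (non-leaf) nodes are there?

Tree built from: [1, 23, 33, 37, 18, 17, 29, 31, 3]
Tree (level-order array): [1, None, 23, 18, 33, 17, None, 29, 37, 3, None, None, 31]
Rule: An internal node has at least one child.
Per-node child counts:
  node 1: 1 child(ren)
  node 23: 2 child(ren)
  node 18: 1 child(ren)
  node 17: 1 child(ren)
  node 3: 0 child(ren)
  node 33: 2 child(ren)
  node 29: 1 child(ren)
  node 31: 0 child(ren)
  node 37: 0 child(ren)
Matching nodes: [1, 23, 18, 17, 33, 29]
Count of internal (non-leaf) nodes: 6


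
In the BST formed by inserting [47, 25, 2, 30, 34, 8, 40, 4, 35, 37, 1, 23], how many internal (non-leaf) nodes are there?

Tree built from: [47, 25, 2, 30, 34, 8, 40, 4, 35, 37, 1, 23]
Tree (level-order array): [47, 25, None, 2, 30, 1, 8, None, 34, None, None, 4, 23, None, 40, None, None, None, None, 35, None, None, 37]
Rule: An internal node has at least one child.
Per-node child counts:
  node 47: 1 child(ren)
  node 25: 2 child(ren)
  node 2: 2 child(ren)
  node 1: 0 child(ren)
  node 8: 2 child(ren)
  node 4: 0 child(ren)
  node 23: 0 child(ren)
  node 30: 1 child(ren)
  node 34: 1 child(ren)
  node 40: 1 child(ren)
  node 35: 1 child(ren)
  node 37: 0 child(ren)
Matching nodes: [47, 25, 2, 8, 30, 34, 40, 35]
Count of internal (non-leaf) nodes: 8


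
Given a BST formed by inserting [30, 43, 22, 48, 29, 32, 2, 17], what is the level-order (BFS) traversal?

Tree insertion order: [30, 43, 22, 48, 29, 32, 2, 17]
Tree (level-order array): [30, 22, 43, 2, 29, 32, 48, None, 17]
BFS from the root, enqueuing left then right child of each popped node:
  queue [30] -> pop 30, enqueue [22, 43], visited so far: [30]
  queue [22, 43] -> pop 22, enqueue [2, 29], visited so far: [30, 22]
  queue [43, 2, 29] -> pop 43, enqueue [32, 48], visited so far: [30, 22, 43]
  queue [2, 29, 32, 48] -> pop 2, enqueue [17], visited so far: [30, 22, 43, 2]
  queue [29, 32, 48, 17] -> pop 29, enqueue [none], visited so far: [30, 22, 43, 2, 29]
  queue [32, 48, 17] -> pop 32, enqueue [none], visited so far: [30, 22, 43, 2, 29, 32]
  queue [48, 17] -> pop 48, enqueue [none], visited so far: [30, 22, 43, 2, 29, 32, 48]
  queue [17] -> pop 17, enqueue [none], visited so far: [30, 22, 43, 2, 29, 32, 48, 17]
Result: [30, 22, 43, 2, 29, 32, 48, 17]


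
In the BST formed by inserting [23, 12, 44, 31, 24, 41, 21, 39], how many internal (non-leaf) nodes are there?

Tree built from: [23, 12, 44, 31, 24, 41, 21, 39]
Tree (level-order array): [23, 12, 44, None, 21, 31, None, None, None, 24, 41, None, None, 39]
Rule: An internal node has at least one child.
Per-node child counts:
  node 23: 2 child(ren)
  node 12: 1 child(ren)
  node 21: 0 child(ren)
  node 44: 1 child(ren)
  node 31: 2 child(ren)
  node 24: 0 child(ren)
  node 41: 1 child(ren)
  node 39: 0 child(ren)
Matching nodes: [23, 12, 44, 31, 41]
Count of internal (non-leaf) nodes: 5


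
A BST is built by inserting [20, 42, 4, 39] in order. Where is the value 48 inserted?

Starting tree (level order): [20, 4, 42, None, None, 39]
Insertion path: 20 -> 42
Result: insert 48 as right child of 42
Final tree (level order): [20, 4, 42, None, None, 39, 48]


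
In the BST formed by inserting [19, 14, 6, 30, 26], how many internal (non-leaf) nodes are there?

Tree built from: [19, 14, 6, 30, 26]
Tree (level-order array): [19, 14, 30, 6, None, 26]
Rule: An internal node has at least one child.
Per-node child counts:
  node 19: 2 child(ren)
  node 14: 1 child(ren)
  node 6: 0 child(ren)
  node 30: 1 child(ren)
  node 26: 0 child(ren)
Matching nodes: [19, 14, 30]
Count of internal (non-leaf) nodes: 3


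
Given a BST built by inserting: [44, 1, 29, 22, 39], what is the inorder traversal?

Tree insertion order: [44, 1, 29, 22, 39]
Tree (level-order array): [44, 1, None, None, 29, 22, 39]
Inorder traversal: [1, 22, 29, 39, 44]


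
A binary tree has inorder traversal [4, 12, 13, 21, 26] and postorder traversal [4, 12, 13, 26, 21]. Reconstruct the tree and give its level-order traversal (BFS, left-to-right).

Inorder:   [4, 12, 13, 21, 26]
Postorder: [4, 12, 13, 26, 21]
Algorithm: postorder visits root last, so walk postorder right-to-left;
each value is the root of the current inorder slice — split it at that
value, recurse on the right subtree first, then the left.
Recursive splits:
  root=21; inorder splits into left=[4, 12, 13], right=[26]
  root=26; inorder splits into left=[], right=[]
  root=13; inorder splits into left=[4, 12], right=[]
  root=12; inorder splits into left=[4], right=[]
  root=4; inorder splits into left=[], right=[]
Reconstructed level-order: [21, 13, 26, 12, 4]


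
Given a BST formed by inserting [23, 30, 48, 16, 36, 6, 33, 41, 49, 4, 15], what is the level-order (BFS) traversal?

Tree insertion order: [23, 30, 48, 16, 36, 6, 33, 41, 49, 4, 15]
Tree (level-order array): [23, 16, 30, 6, None, None, 48, 4, 15, 36, 49, None, None, None, None, 33, 41]
BFS from the root, enqueuing left then right child of each popped node:
  queue [23] -> pop 23, enqueue [16, 30], visited so far: [23]
  queue [16, 30] -> pop 16, enqueue [6], visited so far: [23, 16]
  queue [30, 6] -> pop 30, enqueue [48], visited so far: [23, 16, 30]
  queue [6, 48] -> pop 6, enqueue [4, 15], visited so far: [23, 16, 30, 6]
  queue [48, 4, 15] -> pop 48, enqueue [36, 49], visited so far: [23, 16, 30, 6, 48]
  queue [4, 15, 36, 49] -> pop 4, enqueue [none], visited so far: [23, 16, 30, 6, 48, 4]
  queue [15, 36, 49] -> pop 15, enqueue [none], visited so far: [23, 16, 30, 6, 48, 4, 15]
  queue [36, 49] -> pop 36, enqueue [33, 41], visited so far: [23, 16, 30, 6, 48, 4, 15, 36]
  queue [49, 33, 41] -> pop 49, enqueue [none], visited so far: [23, 16, 30, 6, 48, 4, 15, 36, 49]
  queue [33, 41] -> pop 33, enqueue [none], visited so far: [23, 16, 30, 6, 48, 4, 15, 36, 49, 33]
  queue [41] -> pop 41, enqueue [none], visited so far: [23, 16, 30, 6, 48, 4, 15, 36, 49, 33, 41]
Result: [23, 16, 30, 6, 48, 4, 15, 36, 49, 33, 41]


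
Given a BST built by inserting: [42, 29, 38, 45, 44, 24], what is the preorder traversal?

Tree insertion order: [42, 29, 38, 45, 44, 24]
Tree (level-order array): [42, 29, 45, 24, 38, 44]
Preorder traversal: [42, 29, 24, 38, 45, 44]


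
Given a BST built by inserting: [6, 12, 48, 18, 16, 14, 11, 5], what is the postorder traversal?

Tree insertion order: [6, 12, 48, 18, 16, 14, 11, 5]
Tree (level-order array): [6, 5, 12, None, None, 11, 48, None, None, 18, None, 16, None, 14]
Postorder traversal: [5, 11, 14, 16, 18, 48, 12, 6]


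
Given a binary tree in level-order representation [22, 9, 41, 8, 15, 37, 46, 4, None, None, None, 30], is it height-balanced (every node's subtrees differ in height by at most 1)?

Tree (level-order array): [22, 9, 41, 8, 15, 37, 46, 4, None, None, None, 30]
Definition: a tree is height-balanced if, at every node, |h(left) - h(right)| <= 1 (empty subtree has height -1).
Bottom-up per-node check:
  node 4: h_left=-1, h_right=-1, diff=0 [OK], height=0
  node 8: h_left=0, h_right=-1, diff=1 [OK], height=1
  node 15: h_left=-1, h_right=-1, diff=0 [OK], height=0
  node 9: h_left=1, h_right=0, diff=1 [OK], height=2
  node 30: h_left=-1, h_right=-1, diff=0 [OK], height=0
  node 37: h_left=0, h_right=-1, diff=1 [OK], height=1
  node 46: h_left=-1, h_right=-1, diff=0 [OK], height=0
  node 41: h_left=1, h_right=0, diff=1 [OK], height=2
  node 22: h_left=2, h_right=2, diff=0 [OK], height=3
All nodes satisfy the balance condition.
Result: Balanced


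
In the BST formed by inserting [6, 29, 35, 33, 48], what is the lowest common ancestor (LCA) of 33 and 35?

Tree insertion order: [6, 29, 35, 33, 48]
Tree (level-order array): [6, None, 29, None, 35, 33, 48]
In a BST, the LCA of p=33, q=35 is the first node v on the
root-to-leaf path with p <= v <= q (go left if both < v, right if both > v).
Walk from root:
  at 6: both 33 and 35 > 6, go right
  at 29: both 33 and 35 > 29, go right
  at 35: 33 <= 35 <= 35, this is the LCA
LCA = 35


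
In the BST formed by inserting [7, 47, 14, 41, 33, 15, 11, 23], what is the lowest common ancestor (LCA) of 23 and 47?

Tree insertion order: [7, 47, 14, 41, 33, 15, 11, 23]
Tree (level-order array): [7, None, 47, 14, None, 11, 41, None, None, 33, None, 15, None, None, 23]
In a BST, the LCA of p=23, q=47 is the first node v on the
root-to-leaf path with p <= v <= q (go left if both < v, right if both > v).
Walk from root:
  at 7: both 23 and 47 > 7, go right
  at 47: 23 <= 47 <= 47, this is the LCA
LCA = 47


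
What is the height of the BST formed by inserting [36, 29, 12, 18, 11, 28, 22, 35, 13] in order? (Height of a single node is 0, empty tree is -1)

Insertion order: [36, 29, 12, 18, 11, 28, 22, 35, 13]
Tree (level-order array): [36, 29, None, 12, 35, 11, 18, None, None, None, None, 13, 28, None, None, 22]
Compute height bottom-up (empty subtree = -1):
  height(11) = 1 + max(-1, -1) = 0
  height(13) = 1 + max(-1, -1) = 0
  height(22) = 1 + max(-1, -1) = 0
  height(28) = 1 + max(0, -1) = 1
  height(18) = 1 + max(0, 1) = 2
  height(12) = 1 + max(0, 2) = 3
  height(35) = 1 + max(-1, -1) = 0
  height(29) = 1 + max(3, 0) = 4
  height(36) = 1 + max(4, -1) = 5
Height = 5


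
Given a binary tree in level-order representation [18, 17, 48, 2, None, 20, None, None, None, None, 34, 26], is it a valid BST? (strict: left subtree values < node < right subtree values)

Level-order array: [18, 17, 48, 2, None, 20, None, None, None, None, 34, 26]
Validate using subtree bounds (lo, hi): at each node, require lo < value < hi,
then recurse left with hi=value and right with lo=value.
Preorder trace (stopping at first violation):
  at node 18 with bounds (-inf, +inf): OK
  at node 17 with bounds (-inf, 18): OK
  at node 2 with bounds (-inf, 17): OK
  at node 48 with bounds (18, +inf): OK
  at node 20 with bounds (18, 48): OK
  at node 34 with bounds (20, 48): OK
  at node 26 with bounds (20, 34): OK
No violation found at any node.
Result: Valid BST


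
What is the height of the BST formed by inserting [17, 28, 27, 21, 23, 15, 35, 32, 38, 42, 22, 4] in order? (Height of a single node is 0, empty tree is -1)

Insertion order: [17, 28, 27, 21, 23, 15, 35, 32, 38, 42, 22, 4]
Tree (level-order array): [17, 15, 28, 4, None, 27, 35, None, None, 21, None, 32, 38, None, 23, None, None, None, 42, 22]
Compute height bottom-up (empty subtree = -1):
  height(4) = 1 + max(-1, -1) = 0
  height(15) = 1 + max(0, -1) = 1
  height(22) = 1 + max(-1, -1) = 0
  height(23) = 1 + max(0, -1) = 1
  height(21) = 1 + max(-1, 1) = 2
  height(27) = 1 + max(2, -1) = 3
  height(32) = 1 + max(-1, -1) = 0
  height(42) = 1 + max(-1, -1) = 0
  height(38) = 1 + max(-1, 0) = 1
  height(35) = 1 + max(0, 1) = 2
  height(28) = 1 + max(3, 2) = 4
  height(17) = 1 + max(1, 4) = 5
Height = 5


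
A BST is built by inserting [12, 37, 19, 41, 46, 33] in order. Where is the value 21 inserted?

Starting tree (level order): [12, None, 37, 19, 41, None, 33, None, 46]
Insertion path: 12 -> 37 -> 19 -> 33
Result: insert 21 as left child of 33
Final tree (level order): [12, None, 37, 19, 41, None, 33, None, 46, 21]


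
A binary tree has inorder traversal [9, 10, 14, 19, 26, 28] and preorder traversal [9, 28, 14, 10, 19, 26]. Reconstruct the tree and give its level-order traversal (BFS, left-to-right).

Inorder:  [9, 10, 14, 19, 26, 28]
Preorder: [9, 28, 14, 10, 19, 26]
Algorithm: preorder visits root first, so consume preorder in order;
for each root, split the current inorder slice at that value into
left-subtree inorder and right-subtree inorder, then recurse.
Recursive splits:
  root=9; inorder splits into left=[], right=[10, 14, 19, 26, 28]
  root=28; inorder splits into left=[10, 14, 19, 26], right=[]
  root=14; inorder splits into left=[10], right=[19, 26]
  root=10; inorder splits into left=[], right=[]
  root=19; inorder splits into left=[], right=[26]
  root=26; inorder splits into left=[], right=[]
Reconstructed level-order: [9, 28, 14, 10, 19, 26]


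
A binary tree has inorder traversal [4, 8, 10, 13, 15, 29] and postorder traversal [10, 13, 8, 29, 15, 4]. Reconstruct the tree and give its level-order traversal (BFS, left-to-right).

Inorder:   [4, 8, 10, 13, 15, 29]
Postorder: [10, 13, 8, 29, 15, 4]
Algorithm: postorder visits root last, so walk postorder right-to-left;
each value is the root of the current inorder slice — split it at that
value, recurse on the right subtree first, then the left.
Recursive splits:
  root=4; inorder splits into left=[], right=[8, 10, 13, 15, 29]
  root=15; inorder splits into left=[8, 10, 13], right=[29]
  root=29; inorder splits into left=[], right=[]
  root=8; inorder splits into left=[], right=[10, 13]
  root=13; inorder splits into left=[10], right=[]
  root=10; inorder splits into left=[], right=[]
Reconstructed level-order: [4, 15, 8, 29, 13, 10]


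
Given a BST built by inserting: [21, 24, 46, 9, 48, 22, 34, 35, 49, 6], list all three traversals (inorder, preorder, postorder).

Tree insertion order: [21, 24, 46, 9, 48, 22, 34, 35, 49, 6]
Tree (level-order array): [21, 9, 24, 6, None, 22, 46, None, None, None, None, 34, 48, None, 35, None, 49]
Inorder (L, root, R): [6, 9, 21, 22, 24, 34, 35, 46, 48, 49]
Preorder (root, L, R): [21, 9, 6, 24, 22, 46, 34, 35, 48, 49]
Postorder (L, R, root): [6, 9, 22, 35, 34, 49, 48, 46, 24, 21]


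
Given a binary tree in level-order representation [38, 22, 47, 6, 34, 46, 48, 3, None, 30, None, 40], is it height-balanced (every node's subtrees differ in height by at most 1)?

Tree (level-order array): [38, 22, 47, 6, 34, 46, 48, 3, None, 30, None, 40]
Definition: a tree is height-balanced if, at every node, |h(left) - h(right)| <= 1 (empty subtree has height -1).
Bottom-up per-node check:
  node 3: h_left=-1, h_right=-1, diff=0 [OK], height=0
  node 6: h_left=0, h_right=-1, diff=1 [OK], height=1
  node 30: h_left=-1, h_right=-1, diff=0 [OK], height=0
  node 34: h_left=0, h_right=-1, diff=1 [OK], height=1
  node 22: h_left=1, h_right=1, diff=0 [OK], height=2
  node 40: h_left=-1, h_right=-1, diff=0 [OK], height=0
  node 46: h_left=0, h_right=-1, diff=1 [OK], height=1
  node 48: h_left=-1, h_right=-1, diff=0 [OK], height=0
  node 47: h_left=1, h_right=0, diff=1 [OK], height=2
  node 38: h_left=2, h_right=2, diff=0 [OK], height=3
All nodes satisfy the balance condition.
Result: Balanced


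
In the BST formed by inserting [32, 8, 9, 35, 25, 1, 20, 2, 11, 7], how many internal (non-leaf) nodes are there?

Tree built from: [32, 8, 9, 35, 25, 1, 20, 2, 11, 7]
Tree (level-order array): [32, 8, 35, 1, 9, None, None, None, 2, None, 25, None, 7, 20, None, None, None, 11]
Rule: An internal node has at least one child.
Per-node child counts:
  node 32: 2 child(ren)
  node 8: 2 child(ren)
  node 1: 1 child(ren)
  node 2: 1 child(ren)
  node 7: 0 child(ren)
  node 9: 1 child(ren)
  node 25: 1 child(ren)
  node 20: 1 child(ren)
  node 11: 0 child(ren)
  node 35: 0 child(ren)
Matching nodes: [32, 8, 1, 2, 9, 25, 20]
Count of internal (non-leaf) nodes: 7


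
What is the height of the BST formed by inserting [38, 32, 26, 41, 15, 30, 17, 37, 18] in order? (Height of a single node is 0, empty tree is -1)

Insertion order: [38, 32, 26, 41, 15, 30, 17, 37, 18]
Tree (level-order array): [38, 32, 41, 26, 37, None, None, 15, 30, None, None, None, 17, None, None, None, 18]
Compute height bottom-up (empty subtree = -1):
  height(18) = 1 + max(-1, -1) = 0
  height(17) = 1 + max(-1, 0) = 1
  height(15) = 1 + max(-1, 1) = 2
  height(30) = 1 + max(-1, -1) = 0
  height(26) = 1 + max(2, 0) = 3
  height(37) = 1 + max(-1, -1) = 0
  height(32) = 1 + max(3, 0) = 4
  height(41) = 1 + max(-1, -1) = 0
  height(38) = 1 + max(4, 0) = 5
Height = 5
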